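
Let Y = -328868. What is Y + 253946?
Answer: -74922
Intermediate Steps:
Y + 253946 = -328868 + 253946 = -74922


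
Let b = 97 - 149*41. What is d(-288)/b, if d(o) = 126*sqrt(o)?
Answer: -42*I*sqrt(2)/167 ≈ -0.35567*I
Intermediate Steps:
b = -6012 (b = 97 - 6109 = -6012)
d(-288)/b = (126*sqrt(-288))/(-6012) = (126*(12*I*sqrt(2)))*(-1/6012) = (1512*I*sqrt(2))*(-1/6012) = -42*I*sqrt(2)/167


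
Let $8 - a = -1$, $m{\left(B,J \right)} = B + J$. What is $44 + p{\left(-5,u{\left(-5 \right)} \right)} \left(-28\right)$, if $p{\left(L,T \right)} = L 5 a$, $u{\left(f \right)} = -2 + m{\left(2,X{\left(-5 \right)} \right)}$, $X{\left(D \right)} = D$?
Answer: $6344$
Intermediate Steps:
$a = 9$ ($a = 8 - -1 = 8 + 1 = 9$)
$u{\left(f \right)} = -5$ ($u{\left(f \right)} = -2 + \left(2 - 5\right) = -2 - 3 = -5$)
$p{\left(L,T \right)} = 45 L$ ($p{\left(L,T \right)} = L 5 \cdot 9 = 5 L 9 = 45 L$)
$44 + p{\left(-5,u{\left(-5 \right)} \right)} \left(-28\right) = 44 + 45 \left(-5\right) \left(-28\right) = 44 - -6300 = 44 + 6300 = 6344$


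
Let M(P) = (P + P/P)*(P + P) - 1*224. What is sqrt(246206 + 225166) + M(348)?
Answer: 242680 + 2*sqrt(117843) ≈ 2.4337e+5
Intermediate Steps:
M(P) = -224 + 2*P*(1 + P) (M(P) = (P + 1)*(2*P) - 224 = (1 + P)*(2*P) - 224 = 2*P*(1 + P) - 224 = -224 + 2*P*(1 + P))
sqrt(246206 + 225166) + M(348) = sqrt(246206 + 225166) + (-224 + 2*348 + 2*348**2) = sqrt(471372) + (-224 + 696 + 2*121104) = 2*sqrt(117843) + (-224 + 696 + 242208) = 2*sqrt(117843) + 242680 = 242680 + 2*sqrt(117843)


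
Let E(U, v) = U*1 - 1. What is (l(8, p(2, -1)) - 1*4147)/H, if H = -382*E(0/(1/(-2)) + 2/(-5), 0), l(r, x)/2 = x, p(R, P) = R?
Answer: -20715/2674 ≈ -7.7468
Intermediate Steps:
l(r, x) = 2*x
E(U, v) = -1 + U (E(U, v) = U - 1 = -1 + U)
H = 2674/5 (H = -382*(-1 + (0/(1/(-2)) + 2/(-5))) = -382*(-1 + (0/(-½) + 2*(-⅕))) = -382*(-1 + (0*(-2) - ⅖)) = -382*(-1 + (0 - ⅖)) = -382*(-1 - ⅖) = -382*(-7/5) = 2674/5 ≈ 534.80)
(l(8, p(2, -1)) - 1*4147)/H = (2*2 - 1*4147)/(2674/5) = (4 - 4147)*(5/2674) = -4143*5/2674 = -20715/2674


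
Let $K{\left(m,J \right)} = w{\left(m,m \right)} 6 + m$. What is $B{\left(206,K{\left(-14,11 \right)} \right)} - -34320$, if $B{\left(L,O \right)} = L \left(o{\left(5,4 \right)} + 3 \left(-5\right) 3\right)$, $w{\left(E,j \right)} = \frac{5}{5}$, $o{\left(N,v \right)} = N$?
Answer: $26080$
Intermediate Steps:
$w{\left(E,j \right)} = 1$ ($w{\left(E,j \right)} = 5 \cdot \frac{1}{5} = 1$)
$K{\left(m,J \right)} = 6 + m$ ($K{\left(m,J \right)} = 1 \cdot 6 + m = 6 + m$)
$B{\left(L,O \right)} = - 40 L$ ($B{\left(L,O \right)} = L \left(5 + 3 \left(-5\right) 3\right) = L \left(5 - 45\right) = L \left(-40\right) = - 40 L$)
$B{\left(206,K{\left(-14,11 \right)} \right)} - -34320 = \left(-40\right) 206 - -34320 = -8240 + 34320 = 26080$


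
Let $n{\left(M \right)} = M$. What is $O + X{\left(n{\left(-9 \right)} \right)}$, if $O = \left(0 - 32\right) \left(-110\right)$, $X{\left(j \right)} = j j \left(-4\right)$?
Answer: $3196$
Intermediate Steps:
$X{\left(j \right)} = - 4 j^{2}$ ($X{\left(j \right)} = j^{2} \left(-4\right) = - 4 j^{2}$)
$O = 3520$ ($O = \left(-32\right) \left(-110\right) = 3520$)
$O + X{\left(n{\left(-9 \right)} \right)} = 3520 - 4 \left(-9\right)^{2} = 3520 - 324 = 3196$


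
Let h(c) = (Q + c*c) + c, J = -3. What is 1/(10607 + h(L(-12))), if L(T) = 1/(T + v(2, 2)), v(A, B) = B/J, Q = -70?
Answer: 1444/15215323 ≈ 9.4904e-5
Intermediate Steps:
v(A, B) = -B/3 (v(A, B) = B/(-3) = B*(-⅓) = -B/3)
L(T) = 1/(-⅔ + T) (L(T) = 1/(T - ⅓*2) = 1/(T - ⅔) = 1/(-⅔ + T))
h(c) = -70 + c + c² (h(c) = (-70 + c*c) + c = (-70 + c²) + c = -70 + c + c²)
1/(10607 + h(L(-12))) = 1/(10607 + (-70 + 3/(-2 + 3*(-12)) + (3/(-2 + 3*(-12)))²)) = 1/(10607 + (-70 + 3/(-2 - 36) + (3/(-2 - 36))²)) = 1/(10607 + (-70 + 3/(-38) + (3/(-38))²)) = 1/(10607 + (-70 + 3*(-1/38) + (3*(-1/38))²)) = 1/(10607 + (-70 - 3/38 + (-3/38)²)) = 1/(10607 + (-70 - 3/38 + 9/1444)) = 1/(10607 - 101185/1444) = 1/(15215323/1444) = 1444/15215323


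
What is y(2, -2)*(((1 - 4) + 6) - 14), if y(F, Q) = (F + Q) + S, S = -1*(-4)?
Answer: -44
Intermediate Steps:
S = 4
y(F, Q) = 4 + F + Q (y(F, Q) = (F + Q) + 4 = 4 + F + Q)
y(2, -2)*(((1 - 4) + 6) - 14) = (4 + 2 - 2)*(((1 - 4) + 6) - 14) = 4*((-3 + 6) - 14) = 4*(3 - 14) = 4*(-11) = -44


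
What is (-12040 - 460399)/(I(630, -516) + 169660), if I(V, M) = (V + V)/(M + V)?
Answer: -8976341/3223750 ≈ -2.7844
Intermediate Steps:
I(V, M) = 2*V/(M + V) (I(V, M) = (2*V)/(M + V) = 2*V/(M + V))
(-12040 - 460399)/(I(630, -516) + 169660) = (-12040 - 460399)/(2*630/(-516 + 630) + 169660) = -472439/(2*630/114 + 169660) = -472439/(2*630*(1/114) + 169660) = -472439/(210/19 + 169660) = -472439/3223750/19 = -472439*19/3223750 = -8976341/3223750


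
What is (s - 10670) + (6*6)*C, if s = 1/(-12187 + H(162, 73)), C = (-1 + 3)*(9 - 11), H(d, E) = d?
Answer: -130038351/12025 ≈ -10814.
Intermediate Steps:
C = -4 (C = 2*(-2) = -4)
s = -1/12025 (s = 1/(-12187 + 162) = 1/(-12025) = -1/12025 ≈ -8.3160e-5)
(s - 10670) + (6*6)*C = (-1/12025 - 10670) + (6*6)*(-4) = -128306751/12025 + 36*(-4) = -128306751/12025 - 144 = -130038351/12025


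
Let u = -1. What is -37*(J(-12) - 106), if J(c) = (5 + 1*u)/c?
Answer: 11803/3 ≈ 3934.3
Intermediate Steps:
J(c) = 4/c (J(c) = (5 + 1*(-1))/c = (5 - 1)/c = 4/c)
-37*(J(-12) - 106) = -37*(4/(-12) - 106) = -37*(4*(-1/12) - 106) = -37*(-⅓ - 106) = -37*(-319/3) = 11803/3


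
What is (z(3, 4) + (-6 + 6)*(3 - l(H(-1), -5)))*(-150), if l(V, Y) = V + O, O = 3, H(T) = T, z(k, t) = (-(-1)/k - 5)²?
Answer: -9800/3 ≈ -3266.7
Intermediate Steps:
z(k, t) = (-5 + 1/k)² (z(k, t) = (1/k - 5)² = (-5 + 1/k)²)
l(V, Y) = 3 + V (l(V, Y) = V + 3 = 3 + V)
(z(3, 4) + (-6 + 6)*(3 - l(H(-1), -5)))*(-150) = ((-1 + 5*3)²/3² + (-6 + 6)*(3 - (3 - 1)))*(-150) = ((-1 + 15)²/9 + 0*(3 - 1*2))*(-150) = ((⅑)*14² + 0*(3 - 2))*(-150) = ((⅑)*196 + 0*1)*(-150) = (196/9 + 0)*(-150) = (196/9)*(-150) = -9800/3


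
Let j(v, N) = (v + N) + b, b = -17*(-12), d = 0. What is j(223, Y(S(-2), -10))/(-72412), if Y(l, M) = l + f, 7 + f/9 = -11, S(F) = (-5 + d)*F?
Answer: -275/72412 ≈ -0.0037977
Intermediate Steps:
S(F) = -5*F (S(F) = (-5 + 0)*F = -5*F)
f = -162 (f = -63 + 9*(-11) = -63 - 99 = -162)
b = 204
Y(l, M) = -162 + l (Y(l, M) = l - 162 = -162 + l)
j(v, N) = 204 + N + v (j(v, N) = (v + N) + 204 = (N + v) + 204 = 204 + N + v)
j(223, Y(S(-2), -10))/(-72412) = (204 + (-162 - 5*(-2)) + 223)/(-72412) = (204 + (-162 + 10) + 223)*(-1/72412) = (204 - 152 + 223)*(-1/72412) = 275*(-1/72412) = -275/72412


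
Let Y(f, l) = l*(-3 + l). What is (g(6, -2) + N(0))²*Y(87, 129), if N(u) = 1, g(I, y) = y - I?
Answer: 796446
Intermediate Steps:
(g(6, -2) + N(0))²*Y(87, 129) = ((-2 - 1*6) + 1)²*(129*(-3 + 129)) = ((-2 - 6) + 1)²*(129*126) = (-8 + 1)²*16254 = (-7)²*16254 = 49*16254 = 796446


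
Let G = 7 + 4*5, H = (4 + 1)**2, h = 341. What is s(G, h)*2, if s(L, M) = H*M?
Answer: 17050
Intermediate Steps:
H = 25 (H = 5**2 = 25)
G = 27 (G = 7 + 20 = 27)
s(L, M) = 25*M
s(G, h)*2 = (25*341)*2 = 8525*2 = 17050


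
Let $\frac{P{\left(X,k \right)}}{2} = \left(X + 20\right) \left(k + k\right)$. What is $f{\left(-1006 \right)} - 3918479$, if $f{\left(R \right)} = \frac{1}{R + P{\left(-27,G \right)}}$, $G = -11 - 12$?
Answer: $- \frac{1418489399}{362} \approx -3.9185 \cdot 10^{6}$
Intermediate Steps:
$G = -23$
$P{\left(X,k \right)} = 4 k \left(20 + X\right)$ ($P{\left(X,k \right)} = 2 \left(X + 20\right) \left(k + k\right) = 2 \left(20 + X\right) 2 k = 2 \cdot 2 k \left(20 + X\right) = 4 k \left(20 + X\right)$)
$f{\left(R \right)} = \frac{1}{644 + R}$ ($f{\left(R \right)} = \frac{1}{R + 4 \left(-23\right) \left(20 - 27\right)} = \frac{1}{R + 4 \left(-23\right) \left(-7\right)} = \frac{1}{R + 644} = \frac{1}{644 + R}$)
$f{\left(-1006 \right)} - 3918479 = \frac{1}{644 - 1006} - 3918479 = \frac{1}{-362} - 3918479 = - \frac{1}{362} - 3918479 = - \frac{1418489399}{362}$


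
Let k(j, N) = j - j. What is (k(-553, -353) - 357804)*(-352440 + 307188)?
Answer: 16191346608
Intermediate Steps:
k(j, N) = 0
(k(-553, -353) - 357804)*(-352440 + 307188) = (0 - 357804)*(-352440 + 307188) = -357804*(-45252) = 16191346608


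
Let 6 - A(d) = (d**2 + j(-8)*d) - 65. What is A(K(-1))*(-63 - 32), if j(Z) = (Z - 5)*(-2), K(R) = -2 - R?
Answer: -9120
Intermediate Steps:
j(Z) = 10 - 2*Z (j(Z) = (-5 + Z)*(-2) = 10 - 2*Z)
A(d) = 71 - d**2 - 26*d (A(d) = 6 - ((d**2 + (10 - 2*(-8))*d) - 65) = 6 - ((d**2 + (10 + 16)*d) - 65) = 6 - ((d**2 + 26*d) - 65) = 6 - (-65 + d**2 + 26*d) = 6 + (65 - d**2 - 26*d) = 71 - d**2 - 26*d)
A(K(-1))*(-63 - 32) = (71 - (-2 - 1*(-1))**2 - 26*(-2 - 1*(-1)))*(-63 - 32) = (71 - (-2 + 1)**2 - 26*(-2 + 1))*(-95) = (71 - 1*(-1)**2 - 26*(-1))*(-95) = (71 - 1*1 + 26)*(-95) = (71 - 1 + 26)*(-95) = 96*(-95) = -9120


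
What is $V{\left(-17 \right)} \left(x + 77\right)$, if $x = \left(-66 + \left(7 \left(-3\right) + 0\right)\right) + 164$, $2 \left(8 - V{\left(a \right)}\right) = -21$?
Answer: $2849$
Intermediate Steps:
$V{\left(a \right)} = \frac{37}{2}$ ($V{\left(a \right)} = 8 - - \frac{21}{2} = 8 + \frac{21}{2} = \frac{37}{2}$)
$x = 77$ ($x = \left(-66 + \left(-21 + 0\right)\right) + 164 = \left(-66 - 21\right) + 164 = -87 + 164 = 77$)
$V{\left(-17 \right)} \left(x + 77\right) = \frac{37 \left(77 + 77\right)}{2} = \frac{37}{2} \cdot 154 = 2849$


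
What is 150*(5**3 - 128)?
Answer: -450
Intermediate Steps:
150*(5**3 - 128) = 150*(125 - 128) = 150*(-3) = -450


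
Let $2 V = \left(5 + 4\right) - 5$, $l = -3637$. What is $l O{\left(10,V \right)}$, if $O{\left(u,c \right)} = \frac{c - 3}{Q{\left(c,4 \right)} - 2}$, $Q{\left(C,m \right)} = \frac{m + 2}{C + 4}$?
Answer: $-3637$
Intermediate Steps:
$Q{\left(C,m \right)} = \frac{2 + m}{4 + C}$
$V = 2$ ($V = \frac{\left(5 + 4\right) - 5}{2} = \frac{9 - 5}{2} = \frac{1}{2} \cdot 4 = 2$)
$O{\left(u,c \right)} = \frac{-3 + c}{-2 + \frac{6}{4 + c}}$ ($O{\left(u,c \right)} = \frac{c - 3}{\frac{2 + 4}{4 + c} - 2} = \frac{-3 + c}{\frac{1}{4 + c} 6 - 2} = \frac{-3 + c}{\frac{6}{4 + c} - 2} = \frac{-3 + c}{-2 + \frac{6}{4 + c}}$)
$l O{\left(10,V \right)} = - 3637 \frac{12 - 2 - 2^{2}}{2 \left(1 + 2\right)} = - 3637 \frac{12 - 2 - 4}{2 \cdot 3} = - 3637 \cdot \frac{1}{2} \cdot \frac{1}{3} \left(12 - 2 - 4\right) = - 3637 \cdot \frac{1}{2} \cdot \frac{1}{3} \cdot 6 = \left(-3637\right) 1 = -3637$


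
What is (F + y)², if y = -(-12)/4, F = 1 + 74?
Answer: 6084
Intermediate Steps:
F = 75
y = 3 (y = -(-12)/4 = -6*(-½) = 3)
(F + y)² = (75 + 3)² = 78² = 6084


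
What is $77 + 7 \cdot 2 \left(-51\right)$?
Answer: $-637$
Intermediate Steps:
$77 + 7 \cdot 2 \left(-51\right) = 77 + 14 \left(-51\right) = 77 - 714 = -637$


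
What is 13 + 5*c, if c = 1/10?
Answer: 27/2 ≈ 13.500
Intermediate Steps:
c = ⅒ ≈ 0.10000
13 + 5*c = 13 + 5*(⅒) = 13 + ½ = 27/2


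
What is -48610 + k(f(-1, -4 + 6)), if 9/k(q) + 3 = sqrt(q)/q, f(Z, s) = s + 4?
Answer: -2576492/53 - 9*sqrt(6)/53 ≈ -48614.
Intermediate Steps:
f(Z, s) = 4 + s
k(q) = 9/(-3 + 1/sqrt(q)) (k(q) = 9/(-3 + sqrt(q)/q) = 9/(-3 + 1/sqrt(q)))
-48610 + k(f(-1, -4 + 6)) = -48610 + 9*(4 + (-4 + 6))/(sqrt(4 + (-4 + 6)) - 3*(4 + (-4 + 6))) = -48610 + 9*(4 + 2)/(sqrt(4 + 2) - 3*(4 + 2)) = -48610 + 9*6/(sqrt(6) - 3*6) = -48610 + 9*6/(sqrt(6) - 18) = -48610 + 9*6/(-18 + sqrt(6)) = -48610 + 54/(-18 + sqrt(6))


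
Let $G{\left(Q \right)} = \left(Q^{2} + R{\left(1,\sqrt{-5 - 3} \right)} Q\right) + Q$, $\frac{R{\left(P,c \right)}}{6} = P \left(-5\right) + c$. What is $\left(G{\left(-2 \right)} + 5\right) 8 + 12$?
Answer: $548 - 192 i \sqrt{2} \approx 548.0 - 271.53 i$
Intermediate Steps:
$R{\left(P,c \right)} = - 30 P + 6 c$ ($R{\left(P,c \right)} = 6 \left(P \left(-5\right) + c\right) = 6 \left(- 5 P + c\right) = 6 \left(c - 5 P\right) = - 30 P + 6 c$)
$G{\left(Q \right)} = Q + Q^{2} + Q \left(-30 + 12 i \sqrt{2}\right)$ ($G{\left(Q \right)} = \left(Q^{2} + \left(\left(-30\right) 1 + 6 \sqrt{-5 - 3}\right) Q\right) + Q = \left(Q^{2} + \left(-30 + 6 \sqrt{-8}\right) Q\right) + Q = \left(Q^{2} + \left(-30 + 6 \cdot 2 i \sqrt{2}\right) Q\right) + Q = \left(Q^{2} + \left(-30 + 12 i \sqrt{2}\right) Q\right) + Q = \left(Q^{2} + Q \left(-30 + 12 i \sqrt{2}\right)\right) + Q = Q + Q^{2} + Q \left(-30 + 12 i \sqrt{2}\right)$)
$\left(G{\left(-2 \right)} + 5\right) 8 + 12 = \left(- 2 \left(-29 - 2 + 12 i \sqrt{2}\right) + 5\right) 8 + 12 = \left(- 2 \left(-31 + 12 i \sqrt{2}\right) + 5\right) 8 + 12 = \left(\left(62 - 24 i \sqrt{2}\right) + 5\right) 8 + 12 = \left(67 - 24 i \sqrt{2}\right) 8 + 12 = \left(536 - 192 i \sqrt{2}\right) + 12 = 548 - 192 i \sqrt{2}$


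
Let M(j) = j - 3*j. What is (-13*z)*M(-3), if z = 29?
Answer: -2262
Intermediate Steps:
M(j) = -2*j
(-13*z)*M(-3) = (-13*29)*(-2*(-3)) = -377*6 = -2262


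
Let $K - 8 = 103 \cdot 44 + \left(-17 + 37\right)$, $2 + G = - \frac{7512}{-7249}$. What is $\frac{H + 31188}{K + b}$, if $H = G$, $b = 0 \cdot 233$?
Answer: $\frac{113037413}{16527720} \approx 6.8393$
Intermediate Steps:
$b = 0$
$G = - \frac{6986}{7249}$ ($G = -2 - \frac{7512}{-7249} = -2 - - \frac{7512}{7249} = -2 + \frac{7512}{7249} = - \frac{6986}{7249} \approx -0.96372$)
$H = - \frac{6986}{7249} \approx -0.96372$
$K = 4560$ ($K = 8 + \left(103 \cdot 44 + \left(-17 + 37\right)\right) = 8 + \left(4532 + 20\right) = 8 + 4552 = 4560$)
$\frac{H + 31188}{K + b} = \frac{- \frac{6986}{7249} + 31188}{4560 + 0} = \frac{226074826}{7249 \cdot 4560} = \frac{226074826}{7249} \cdot \frac{1}{4560} = \frac{113037413}{16527720}$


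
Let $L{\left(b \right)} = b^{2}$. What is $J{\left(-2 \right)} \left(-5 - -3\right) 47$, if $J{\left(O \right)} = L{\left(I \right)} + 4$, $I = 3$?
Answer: $-1222$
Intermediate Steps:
$J{\left(O \right)} = 13$ ($J{\left(O \right)} = 3^{2} + 4 = 9 + 4 = 13$)
$J{\left(-2 \right)} \left(-5 - -3\right) 47 = 13 \left(-5 - -3\right) 47 = 13 \left(-5 + 3\right) 47 = 13 \left(-2\right) 47 = \left(-26\right) 47 = -1222$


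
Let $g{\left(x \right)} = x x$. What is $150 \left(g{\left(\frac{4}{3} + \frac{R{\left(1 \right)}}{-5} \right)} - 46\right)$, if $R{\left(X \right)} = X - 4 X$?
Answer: $- \frac{19018}{3} \approx -6339.3$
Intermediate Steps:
$R{\left(X \right)} = - 3 X$
$g{\left(x \right)} = x^{2}$
$150 \left(g{\left(\frac{4}{3} + \frac{R{\left(1 \right)}}{-5} \right)} - 46\right) = 150 \left(\left(\frac{4}{3} + \frac{\left(-3\right) 1}{-5}\right)^{2} - 46\right) = 150 \left(\left(4 \cdot \frac{1}{3} - - \frac{3}{5}\right)^{2} - 46\right) = 150 \left(\left(\frac{4}{3} + \frac{3}{5}\right)^{2} - 46\right) = 150 \left(\left(\frac{29}{15}\right)^{2} - 46\right) = 150 \left(\frac{841}{225} - 46\right) = 150 \left(- \frac{9509}{225}\right) = - \frac{19018}{3}$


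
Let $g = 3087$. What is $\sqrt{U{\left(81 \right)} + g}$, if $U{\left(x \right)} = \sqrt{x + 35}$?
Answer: $\sqrt{3087 + 2 \sqrt{29}} \approx 55.658$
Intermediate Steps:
$U{\left(x \right)} = \sqrt{35 + x}$
$\sqrt{U{\left(81 \right)} + g} = \sqrt{\sqrt{35 + 81} + 3087} = \sqrt{\sqrt{116} + 3087} = \sqrt{2 \sqrt{29} + 3087} = \sqrt{3087 + 2 \sqrt{29}}$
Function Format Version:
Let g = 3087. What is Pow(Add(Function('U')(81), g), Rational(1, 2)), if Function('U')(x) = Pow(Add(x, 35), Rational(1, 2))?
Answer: Pow(Add(3087, Mul(2, Pow(29, Rational(1, 2)))), Rational(1, 2)) ≈ 55.658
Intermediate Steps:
Function('U')(x) = Pow(Add(35, x), Rational(1, 2))
Pow(Add(Function('U')(81), g), Rational(1, 2)) = Pow(Add(Pow(Add(35, 81), Rational(1, 2)), 3087), Rational(1, 2)) = Pow(Add(Pow(116, Rational(1, 2)), 3087), Rational(1, 2)) = Pow(Add(Mul(2, Pow(29, Rational(1, 2))), 3087), Rational(1, 2)) = Pow(Add(3087, Mul(2, Pow(29, Rational(1, 2)))), Rational(1, 2))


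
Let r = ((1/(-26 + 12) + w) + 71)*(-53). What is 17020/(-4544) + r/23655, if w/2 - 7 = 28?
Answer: -763959367/188104560 ≈ -4.0614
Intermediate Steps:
w = 70 (w = 14 + 2*28 = 14 + 56 = 70)
r = -104569/14 (r = ((1/(-26 + 12) + 70) + 71)*(-53) = ((1/(-14) + 70) + 71)*(-53) = ((-1/14 + 70) + 71)*(-53) = (979/14 + 71)*(-53) = (1973/14)*(-53) = -104569/14 ≈ -7469.2)
17020/(-4544) + r/23655 = 17020/(-4544) - 104569/14/23655 = 17020*(-1/4544) - 104569/14*1/23655 = -4255/1136 - 104569/331170 = -763959367/188104560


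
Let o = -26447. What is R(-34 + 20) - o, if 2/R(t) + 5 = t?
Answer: 502491/19 ≈ 26447.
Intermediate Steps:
R(t) = 2/(-5 + t)
R(-34 + 20) - o = 2/(-5 + (-34 + 20)) - 1*(-26447) = 2/(-5 - 14) + 26447 = 2/(-19) + 26447 = 2*(-1/19) + 26447 = -2/19 + 26447 = 502491/19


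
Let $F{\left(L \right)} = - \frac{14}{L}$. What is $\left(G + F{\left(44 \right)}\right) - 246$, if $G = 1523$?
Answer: $\frac{28087}{22} \approx 1276.7$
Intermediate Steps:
$\left(G + F{\left(44 \right)}\right) - 246 = \left(1523 - \frac{14}{44}\right) - 246 = \left(1523 - \frac{7}{22}\right) - 246 = \frac{33499}{22} - 246 = \frac{28087}{22}$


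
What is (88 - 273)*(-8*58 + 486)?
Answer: -4070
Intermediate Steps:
(88 - 273)*(-8*58 + 486) = -185*(-464 + 486) = -185*22 = -4070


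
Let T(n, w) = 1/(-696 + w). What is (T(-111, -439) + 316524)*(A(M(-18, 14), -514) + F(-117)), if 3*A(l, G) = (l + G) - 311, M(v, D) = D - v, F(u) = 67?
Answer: -212678805488/3405 ≈ -6.2461e+7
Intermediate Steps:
A(l, G) = -311/3 + G/3 + l/3 (A(l, G) = ((l + G) - 311)/3 = ((G + l) - 311)/3 = (-311 + G + l)/3 = -311/3 + G/3 + l/3)
(T(-111, -439) + 316524)*(A(M(-18, 14), -514) + F(-117)) = (1/(-696 - 439) + 316524)*((-311/3 + (1/3)*(-514) + (14 - 1*(-18))/3) + 67) = (1/(-1135) + 316524)*((-311/3 - 514/3 + (14 + 18)/3) + 67) = (-1/1135 + 316524)*((-311/3 - 514/3 + (1/3)*32) + 67) = 359254739*((-311/3 - 514/3 + 32/3) + 67)/1135 = 359254739*(-793/3 + 67)/1135 = (359254739/1135)*(-592/3) = -212678805488/3405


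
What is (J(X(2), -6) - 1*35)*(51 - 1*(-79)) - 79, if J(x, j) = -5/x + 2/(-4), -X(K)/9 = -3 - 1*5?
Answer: -169309/36 ≈ -4703.0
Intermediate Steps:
X(K) = 72 (X(K) = -9*(-3 - 1*5) = -9*(-3 - 5) = -9*(-8) = 72)
J(x, j) = -½ - 5/x (J(x, j) = -5/x + 2*(-¼) = -5/x - ½ = -½ - 5/x)
(J(X(2), -6) - 1*35)*(51 - 1*(-79)) - 79 = ((½)*(-10 - 1*72)/72 - 1*35)*(51 - 1*(-79)) - 79 = ((½)*(1/72)*(-10 - 72) - 35)*(51 + 79) - 79 = ((½)*(1/72)*(-82) - 35)*130 - 79 = (-41/72 - 35)*130 - 79 = -2561/72*130 - 79 = -166465/36 - 79 = -169309/36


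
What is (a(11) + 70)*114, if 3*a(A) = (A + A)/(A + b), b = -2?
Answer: 72656/9 ≈ 8072.9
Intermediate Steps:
a(A) = 2*A/(3*(-2 + A)) (a(A) = ((A + A)/(A - 2))/3 = ((2*A)/(-2 + A))/3 = (2*A/(-2 + A))/3 = 2*A/(3*(-2 + A)))
(a(11) + 70)*114 = ((⅔)*11/(-2 + 11) + 70)*114 = ((⅔)*11/9 + 70)*114 = ((⅔)*11*(⅑) + 70)*114 = (22/27 + 70)*114 = (1912/27)*114 = 72656/9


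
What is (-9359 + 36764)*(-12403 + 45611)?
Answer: 910065240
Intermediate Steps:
(-9359 + 36764)*(-12403 + 45611) = 27405*33208 = 910065240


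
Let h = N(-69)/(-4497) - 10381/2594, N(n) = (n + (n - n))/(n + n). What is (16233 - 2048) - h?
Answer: 82758900992/5832609 ≈ 14189.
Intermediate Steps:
N(n) = ½ (N(n) = (n + 0)/((2*n)) = n*(1/(2*n)) = ½)
h = -23342327/5832609 (h = (½)/(-4497) - 10381/2594 = (½)*(-1/4497) - 10381*1/2594 = -1/8994 - 10381/2594 = -23342327/5832609 ≈ -4.0020)
(16233 - 2048) - h = (16233 - 2048) - 1*(-23342327/5832609) = 14185 + 23342327/5832609 = 82758900992/5832609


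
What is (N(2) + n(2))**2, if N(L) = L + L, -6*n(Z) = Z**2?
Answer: 100/9 ≈ 11.111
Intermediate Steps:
n(Z) = -Z**2/6
N(L) = 2*L
(N(2) + n(2))**2 = (2*2 - 1/6*2**2)**2 = (4 - 1/6*4)**2 = (4 - 2/3)**2 = (10/3)**2 = 100/9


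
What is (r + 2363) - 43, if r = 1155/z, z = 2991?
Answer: 2313425/997 ≈ 2320.4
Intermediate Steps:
r = 385/997 (r = 1155/2991 = 1155*(1/2991) = 385/997 ≈ 0.38616)
(r + 2363) - 43 = (385/997 + 2363) - 43 = 2356296/997 - 43 = 2313425/997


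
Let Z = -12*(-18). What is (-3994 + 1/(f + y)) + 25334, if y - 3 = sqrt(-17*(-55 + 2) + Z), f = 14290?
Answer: 4359521555173/204288732 - sqrt(1117)/204288732 ≈ 21340.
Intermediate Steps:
Z = 216
y = 3 + sqrt(1117) (y = 3 + sqrt(-17*(-55 + 2) + 216) = 3 + sqrt(-17*(-53) + 216) = 3 + sqrt(901 + 216) = 3 + sqrt(1117) ≈ 36.422)
(-3994 + 1/(f + y)) + 25334 = (-3994 + 1/(14290 + (3 + sqrt(1117)))) + 25334 = (-3994 + 1/(14293 + sqrt(1117))) + 25334 = 21340 + 1/(14293 + sqrt(1117))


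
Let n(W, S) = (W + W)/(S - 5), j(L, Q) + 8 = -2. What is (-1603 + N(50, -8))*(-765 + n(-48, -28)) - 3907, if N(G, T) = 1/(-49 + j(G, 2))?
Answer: 71846521/59 ≈ 1.2177e+6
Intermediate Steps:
j(L, Q) = -10 (j(L, Q) = -8 - 2 = -10)
n(W, S) = 2*W/(-5 + S) (n(W, S) = (2*W)/(-5 + S) = 2*W/(-5 + S))
N(G, T) = -1/59 (N(G, T) = 1/(-49 - 10) = 1/(-59) = -1/59)
(-1603 + N(50, -8))*(-765 + n(-48, -28)) - 3907 = (-1603 - 1/59)*(-765 + 2*(-48)/(-5 - 28)) - 3907 = -94578*(-765 + 2*(-48)/(-33))/59 - 3907 = -94578*(-765 + 2*(-48)*(-1/33))/59 - 3907 = -94578*(-765 + 32/11)/59 - 3907 = -94578/59*(-8383/11) - 3907 = 72077034/59 - 3907 = 71846521/59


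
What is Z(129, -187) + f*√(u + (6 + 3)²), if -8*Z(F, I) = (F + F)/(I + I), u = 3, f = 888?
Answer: 129/1496 + 1776*√21 ≈ 8138.7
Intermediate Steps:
Z(F, I) = -F/(8*I) (Z(F, I) = -(F + F)/(8*(I + I)) = -2*F/(8*(2*I)) = -2*F*1/(2*I)/8 = -F/(8*I))
Z(129, -187) + f*√(u + (6 + 3)²) = -⅛*129/(-187) + 888*√(3 + (6 + 3)²) = -⅛*129*(-1/187) + 888*√(3 + 9²) = 129/1496 + 888*√(3 + 81) = 129/1496 + 888*√84 = 129/1496 + 888*(2*√21) = 129/1496 + 1776*√21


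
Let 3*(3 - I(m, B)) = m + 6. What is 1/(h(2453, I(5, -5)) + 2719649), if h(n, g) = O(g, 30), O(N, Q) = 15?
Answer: 1/2719664 ≈ 3.6769e-7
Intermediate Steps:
I(m, B) = 1 - m/3 (I(m, B) = 3 - (m + 6)/3 = 3 - (6 + m)/3 = 3 + (-2 - m/3) = 1 - m/3)
h(n, g) = 15
1/(h(2453, I(5, -5)) + 2719649) = 1/(15 + 2719649) = 1/2719664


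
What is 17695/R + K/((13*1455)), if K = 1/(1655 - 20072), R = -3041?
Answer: -6164186938766/1059355324755 ≈ -5.8188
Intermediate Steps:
K = -1/18417 (K = 1/(-18417) = -1/18417 ≈ -5.4298e-5)
17695/R + K/((13*1455)) = 17695/(-3041) - 1/(18417*(13*1455)) = 17695*(-1/3041) - 1/18417/18915 = -17695/3041 - 1/18417*1/18915 = -17695/3041 - 1/348357555 = -6164186938766/1059355324755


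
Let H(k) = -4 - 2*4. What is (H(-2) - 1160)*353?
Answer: -413716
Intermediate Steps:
H(k) = -12 (H(k) = -4 - 8 = -12)
(H(-2) - 1160)*353 = (-12 - 1160)*353 = -1172*353 = -413716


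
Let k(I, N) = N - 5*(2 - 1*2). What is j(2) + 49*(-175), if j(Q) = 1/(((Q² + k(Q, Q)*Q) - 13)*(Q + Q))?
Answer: -171501/20 ≈ -8575.0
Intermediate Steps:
k(I, N) = N (k(I, N) = N - 5*(2 - 2) = N - 5*0 = N + 0 = N)
j(Q) = 1/(2*Q*(-13 + 2*Q²)) (j(Q) = 1/(((Q² + Q*Q) - 13)*(Q + Q)) = 1/(((Q² + Q²) - 13)*(2*Q)) = 1/((2*Q² - 13)*(2*Q)) = 1/((-13 + 2*Q²)*(2*Q)) = 1/(2*Q*(-13 + 2*Q²)))
j(2) + 49*(-175) = 1/(-26*2 + 4*2³) + 49*(-175) = 1/(-52 + 4*8) - 8575 = 1/(-52 + 32) - 8575 = 1/(-20) - 8575 = -1/20 - 8575 = -171501/20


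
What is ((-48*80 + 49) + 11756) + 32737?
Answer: 40702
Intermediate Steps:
((-48*80 + 49) + 11756) + 32737 = ((-3840 + 49) + 11756) + 32737 = (-3791 + 11756) + 32737 = 7965 + 32737 = 40702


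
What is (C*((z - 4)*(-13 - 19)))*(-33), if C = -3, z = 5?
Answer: -3168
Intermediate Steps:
(C*((z - 4)*(-13 - 19)))*(-33) = -3*(5 - 4)*(-13 - 19)*(-33) = -3*(-32)*(-33) = 96*(-33) = -3168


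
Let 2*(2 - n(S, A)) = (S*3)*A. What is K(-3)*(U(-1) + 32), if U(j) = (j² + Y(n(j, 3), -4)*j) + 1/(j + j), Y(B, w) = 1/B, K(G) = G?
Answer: -2523/26 ≈ -97.038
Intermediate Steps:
n(S, A) = 2 - 3*A*S/2 (n(S, A) = 2 - S*3*A/2 = 2 - 3*S*A/2 = 2 - 3*A*S/2)
U(j) = j² + 1/(2*j) + j/(2 - 9*j/2) (U(j) = (j² + j/(2 - 3/2*3*j)) + 1/(j + j) = (j² + j/(2 - 9*j/2)) + 1/(2*j) = j² + 1/(2*j) + j/(2 - 9*j/2))
K(-3)*(U(-1) + 32) = -3*(((-1)² + (½)/(-1) - 1*(-1)/(-2 + (9/2)*(-1))) + 32) = -3*((1 + (½)*(-1) - 1*(-1)/(-2 - 9/2)) + 32) = -3*((1 - ½ - 1*(-1)/(-13/2)) + 32) = -3*((1 - ½ - 1*(-1)*(-2/13)) + 32) = -3*((1 - ½ - 2/13) + 32) = -3*(9/26 + 32) = -3*841/26 = -2523/26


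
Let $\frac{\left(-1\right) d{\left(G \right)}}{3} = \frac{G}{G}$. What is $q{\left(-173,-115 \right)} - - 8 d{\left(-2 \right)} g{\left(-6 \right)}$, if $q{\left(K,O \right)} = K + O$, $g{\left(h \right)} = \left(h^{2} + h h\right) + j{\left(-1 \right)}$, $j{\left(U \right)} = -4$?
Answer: $-1920$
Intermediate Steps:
$g{\left(h \right)} = -4 + 2 h^{2}$ ($g{\left(h \right)} = \left(h^{2} + h h\right) - 4 = \left(h^{2} + h^{2}\right) - 4 = 2 h^{2} - 4 = -4 + 2 h^{2}$)
$d{\left(G \right)} = -3$ ($d{\left(G \right)} = - 3 \frac{G}{G} = \left(-3\right) 1 = -3$)
$q{\left(-173,-115 \right)} - - 8 d{\left(-2 \right)} g{\left(-6 \right)} = \left(-173 - 115\right) - \left(-8\right) \left(-3\right) \left(-4 + 2 \left(-6\right)^{2}\right) = -288 - 24 \left(-4 + 2 \cdot 36\right) = -288 - 24 \left(-4 + 72\right) = -288 - 24 \cdot 68 = -288 - 1632 = -1920$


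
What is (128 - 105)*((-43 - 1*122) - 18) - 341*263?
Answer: -93892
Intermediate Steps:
(128 - 105)*((-43 - 1*122) - 18) - 341*263 = 23*((-43 - 122) - 18) - 89683 = 23*(-165 - 18) - 89683 = 23*(-183) - 89683 = -4209 - 89683 = -93892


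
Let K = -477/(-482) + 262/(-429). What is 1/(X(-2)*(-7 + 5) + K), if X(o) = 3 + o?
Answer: -206778/335207 ≈ -0.61687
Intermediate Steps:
K = 78349/206778 (K = -477*(-1/482) + 262*(-1/429) = 477/482 - 262/429 = 78349/206778 ≈ 0.37890)
1/(X(-2)*(-7 + 5) + K) = 1/((3 - 2)*(-7 + 5) + 78349/206778) = 1/(1*(-2) + 78349/206778) = 1/(-2 + 78349/206778) = 1/(-335207/206778) = -206778/335207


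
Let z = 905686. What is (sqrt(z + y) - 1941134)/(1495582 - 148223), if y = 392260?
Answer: -149318/103643 + sqrt(1297946)/1347359 ≈ -1.4398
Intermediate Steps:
(sqrt(z + y) - 1941134)/(1495582 - 148223) = (sqrt(905686 + 392260) - 1941134)/(1495582 - 148223) = (sqrt(1297946) - 1941134)/1347359 = (-1941134 + sqrt(1297946))*(1/1347359) = -149318/103643 + sqrt(1297946)/1347359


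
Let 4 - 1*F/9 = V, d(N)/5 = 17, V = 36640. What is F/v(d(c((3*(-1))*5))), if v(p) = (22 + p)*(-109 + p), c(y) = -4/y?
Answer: 27477/214 ≈ 128.40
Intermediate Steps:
d(N) = 85 (d(N) = 5*17 = 85)
F = -329724 (F = 36 - 9*36640 = 36 - 329760 = -329724)
v(p) = (-109 + p)*(22 + p)
F/v(d(c((3*(-1))*5))) = -329724/(-2398 + 85**2 - 87*85) = -329724/(-2398 + 7225 - 7395) = -329724/(-2568) = -329724*(-1/2568) = 27477/214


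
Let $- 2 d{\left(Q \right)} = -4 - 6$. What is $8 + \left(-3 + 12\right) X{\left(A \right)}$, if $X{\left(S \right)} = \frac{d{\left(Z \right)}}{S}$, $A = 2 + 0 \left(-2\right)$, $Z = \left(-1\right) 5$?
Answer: $\frac{61}{2} \approx 30.5$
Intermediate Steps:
$Z = -5$
$d{\left(Q \right)} = 5$ ($d{\left(Q \right)} = - \frac{-4 - 6}{2} = \left(- \frac{1}{2}\right) \left(-10\right) = 5$)
$A = 2$ ($A = 2 + 0 = 2$)
$X{\left(S \right)} = \frac{5}{S}$
$8 + \left(-3 + 12\right) X{\left(A \right)} = 8 + \left(-3 + 12\right) \frac{5}{2} = 8 + 9 \cdot 5 \cdot \frac{1}{2} = 8 + 9 \cdot \frac{5}{2} = 8 + \frac{45}{2} = \frac{61}{2}$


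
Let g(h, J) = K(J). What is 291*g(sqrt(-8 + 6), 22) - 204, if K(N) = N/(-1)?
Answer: -6606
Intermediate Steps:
K(N) = -N (K(N) = N*(-1) = -N)
g(h, J) = -J
291*g(sqrt(-8 + 6), 22) - 204 = 291*(-1*22) - 204 = 291*(-22) - 204 = -6402 - 204 = -6606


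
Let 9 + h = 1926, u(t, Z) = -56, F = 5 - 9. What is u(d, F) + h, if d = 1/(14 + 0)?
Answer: 1861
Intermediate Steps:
F = -4
d = 1/14 ≈ 0.071429
h = 1917 (h = -9 + 1926 = 1917)
u(d, F) + h = -56 + 1917 = 1861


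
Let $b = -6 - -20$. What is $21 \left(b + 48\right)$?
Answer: $1302$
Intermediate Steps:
$b = 14$ ($b = -6 + 20 = 14$)
$21 \left(b + 48\right) = 21 \left(14 + 48\right) = 21 \cdot 62 = 1302$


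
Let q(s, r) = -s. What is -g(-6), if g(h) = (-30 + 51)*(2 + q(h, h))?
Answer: -168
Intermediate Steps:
g(h) = 42 - 21*h (g(h) = (-30 + 51)*(2 - h) = 21*(2 - h) = 42 - 21*h)
-g(-6) = -(42 - 21*(-6)) = -(42 + 126) = -1*168 = -168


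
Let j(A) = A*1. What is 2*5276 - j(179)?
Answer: 10373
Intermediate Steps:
j(A) = A
2*5276 - j(179) = 2*5276 - 1*179 = 10552 - 179 = 10373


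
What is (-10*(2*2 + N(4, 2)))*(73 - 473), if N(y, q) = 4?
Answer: 32000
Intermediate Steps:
(-10*(2*2 + N(4, 2)))*(73 - 473) = (-10*(2*2 + 4))*(73 - 473) = -10*(4 + 4)*(-400) = -10*8*(-400) = -80*(-400) = 32000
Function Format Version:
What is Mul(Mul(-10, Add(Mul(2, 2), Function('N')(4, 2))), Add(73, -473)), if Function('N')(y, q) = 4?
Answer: 32000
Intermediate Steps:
Mul(Mul(-10, Add(Mul(2, 2), Function('N')(4, 2))), Add(73, -473)) = Mul(Mul(-10, Add(Mul(2, 2), 4)), Add(73, -473)) = Mul(Mul(-10, Add(4, 4)), -400) = Mul(Mul(-10, 8), -400) = Mul(-80, -400) = 32000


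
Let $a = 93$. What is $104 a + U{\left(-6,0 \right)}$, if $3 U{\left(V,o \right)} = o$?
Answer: $9672$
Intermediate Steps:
$U{\left(V,o \right)} = \frac{o}{3}$
$104 a + U{\left(-6,0 \right)} = 104 \cdot 93 + \frac{1}{3} \cdot 0 = 9672 + 0 = 9672$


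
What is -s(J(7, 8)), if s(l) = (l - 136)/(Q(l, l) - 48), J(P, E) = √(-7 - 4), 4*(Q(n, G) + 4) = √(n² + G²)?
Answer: -56576/21643 - 22*√2/21643 - 272*I*√22/21643 + 416*I*√11/21643 ≈ -2.6155 + 0.0048017*I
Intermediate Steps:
Q(n, G) = -4 + √(G² + n²)/4 (Q(n, G) = -4 + √(n² + G²)/4 = -4 + √(G² + n²)/4)
J(P, E) = I*√11 (J(P, E) = √(-11) = I*√11)
s(l) = (-136 + l)/(-52 + √2*√(l²)/4) (s(l) = (l - 136)/((-4 + √(l² + l²)/4) - 48) = (-136 + l)/((-4 + √(2*l²)/4) - 48) = (-136 + l)/((-4 + (√2*√(l²))/4) - 48) = (-136 + l)/((-4 + √2*√(l²)/4) - 48) = (-136 + l)/(-52 + √2*√(l²)/4))
-s(J(7, 8)) = -4*(-136 + I*√11)/(-208 + √2*√((I*√11)²)) = -4*(-136 + I*√11)/(-208 + √2*√(-11)) = -4*(-136 + I*√11)/(-208 + √2*(I*√11)) = -4*(-136 + I*√11)/(-208 + I*√22)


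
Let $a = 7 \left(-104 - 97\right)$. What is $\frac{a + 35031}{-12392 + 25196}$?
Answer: $\frac{2802}{1067} \approx 2.6261$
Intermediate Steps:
$a = -1407$ ($a = 7 \left(-201\right) = -1407$)
$\frac{a + 35031}{-12392 + 25196} = \frac{-1407 + 35031}{-12392 + 25196} = \frac{33624}{12804} = 33624 \cdot \frac{1}{12804} = \frac{2802}{1067}$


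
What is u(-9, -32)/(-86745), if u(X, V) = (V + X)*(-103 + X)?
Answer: -4592/86745 ≈ -0.052937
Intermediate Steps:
u(X, V) = (-103 + X)*(V + X)
u(-9, -32)/(-86745) = ((-9)**2 - 103*(-32) - 103*(-9) - 32*(-9))/(-86745) = (81 + 3296 + 927 + 288)*(-1/86745) = 4592*(-1/86745) = -4592/86745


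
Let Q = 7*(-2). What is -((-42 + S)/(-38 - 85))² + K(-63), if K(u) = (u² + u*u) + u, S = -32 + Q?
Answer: 119133131/15129 ≈ 7874.5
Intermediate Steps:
Q = -14
S = -46 (S = -32 - 14 = -46)
K(u) = u + 2*u² (K(u) = (u² + u²) + u = 2*u² + u = u + 2*u²)
-((-42 + S)/(-38 - 85))² + K(-63) = -((-42 - 46)/(-38 - 85))² - 63*(1 + 2*(-63)) = -(-88/(-123))² - 63*(1 - 126) = -(-88*(-1/123))² - 63*(-125) = -(88/123)² + 7875 = -1*7744/15129 + 7875 = -7744/15129 + 7875 = 119133131/15129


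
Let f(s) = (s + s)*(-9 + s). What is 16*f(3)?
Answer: -576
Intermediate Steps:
f(s) = 2*s*(-9 + s) (f(s) = (2*s)*(-9 + s) = 2*s*(-9 + s))
16*f(3) = 16*(2*3*(-9 + 3)) = 16*(2*3*(-6)) = 16*(-36) = -576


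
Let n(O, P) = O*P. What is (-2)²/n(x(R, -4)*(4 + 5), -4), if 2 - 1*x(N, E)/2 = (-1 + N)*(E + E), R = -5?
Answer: 1/828 ≈ 0.0012077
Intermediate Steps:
x(N, E) = 4 - 4*E*(-1 + N) (x(N, E) = 4 - 2*(-1 + N)*(E + E) = 4 - 2*(-1 + N)*2*E = 4 - 4*E*(-1 + N))
(-2)²/n(x(R, -4)*(4 + 5), -4) = (-2)²/((((4 + 4*(-4) - 4*(-4)*(-5))*(4 + 5))*(-4))) = 4/((((4 - 16 - 80)*9)*(-4))) = 4/((-92*9*(-4))) = 4/((-828*(-4))) = 4/3312 = 4*(1/3312) = 1/828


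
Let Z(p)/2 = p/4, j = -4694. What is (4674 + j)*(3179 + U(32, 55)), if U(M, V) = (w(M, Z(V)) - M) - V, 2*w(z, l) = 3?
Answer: -61870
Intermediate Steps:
Z(p) = p/2 (Z(p) = 2*(p/4) = p/2)
w(z, l) = 3/2 (w(z, l) = (½)*3 = 3/2)
U(M, V) = 3/2 - M - V (U(M, V) = (3/2 - M) - V = 3/2 - M - V)
(4674 + j)*(3179 + U(32, 55)) = (4674 - 4694)*(3179 + (3/2 - 1*32 - 1*55)) = -20*(3179 + (3/2 - 32 - 55)) = -20*(3179 - 171/2) = -20*6187/2 = -61870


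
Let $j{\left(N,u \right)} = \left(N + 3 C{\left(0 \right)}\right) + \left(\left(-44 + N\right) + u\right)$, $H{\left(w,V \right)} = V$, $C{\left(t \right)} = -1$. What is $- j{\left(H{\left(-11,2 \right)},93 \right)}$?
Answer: $-50$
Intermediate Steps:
$j{\left(N,u \right)} = -47 + u + 2 N$ ($j{\left(N,u \right)} = \left(N + 3 \left(-1\right)\right) + \left(\left(-44 + N\right) + u\right) = \left(N - 3\right) + \left(-44 + N + u\right) = \left(-3 + N\right) + \left(-44 + N + u\right) = -47 + u + 2 N$)
$- j{\left(H{\left(-11,2 \right)},93 \right)} = - (-47 + 93 + 2 \cdot 2) = - (-47 + 93 + 4) = \left(-1\right) 50 = -50$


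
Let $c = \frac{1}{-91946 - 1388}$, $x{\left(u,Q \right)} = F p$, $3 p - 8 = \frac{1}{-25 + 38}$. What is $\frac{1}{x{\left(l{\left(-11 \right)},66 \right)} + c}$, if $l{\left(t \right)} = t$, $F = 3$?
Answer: $\frac{1213342}{9800057} \approx 0.12381$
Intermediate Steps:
$p = \frac{35}{13}$ ($p = \frac{8}{3} + \frac{1}{3 \left(-25 + 38\right)} = \frac{8}{3} + \frac{1}{3 \cdot 13} = \frac{8}{3} + \frac{1}{3} \cdot \frac{1}{13} = \frac{8}{3} + \frac{1}{39} = \frac{35}{13} \approx 2.6923$)
$x{\left(u,Q \right)} = \frac{105}{13}$ ($x{\left(u,Q \right)} = 3 \cdot \frac{35}{13} = \frac{105}{13}$)
$c = - \frac{1}{93334}$ ($c = \frac{1}{-93334} = - \frac{1}{93334} \approx -1.0714 \cdot 10^{-5}$)
$\frac{1}{x{\left(l{\left(-11 \right)},66 \right)} + c} = \frac{1}{\frac{105}{13} - \frac{1}{93334}} = \frac{1}{\frac{9800057}{1213342}} = \frac{1213342}{9800057}$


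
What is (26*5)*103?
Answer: 13390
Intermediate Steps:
(26*5)*103 = 130*103 = 13390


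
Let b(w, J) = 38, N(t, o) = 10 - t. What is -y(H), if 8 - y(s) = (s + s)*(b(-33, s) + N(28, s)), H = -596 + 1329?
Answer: 29312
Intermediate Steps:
H = 733
y(s) = 8 - 40*s (y(s) = 8 - (s + s)*(38 + (10 - 1*28)) = 8 - 2*s*(38 + (10 - 28)) = 8 - 2*s*(38 - 18) = 8 - 2*s*20 = 8 - 40*s)
-y(H) = -(8 - 40*733) = -(8 - 29320) = -1*(-29312) = 29312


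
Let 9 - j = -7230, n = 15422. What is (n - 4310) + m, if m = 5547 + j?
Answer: 23898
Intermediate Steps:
j = 7239 (j = 9 - 1*(-7230) = 9 + 7230 = 7239)
m = 12786 (m = 5547 + 7239 = 12786)
(n - 4310) + m = (15422 - 4310) + 12786 = 11112 + 12786 = 23898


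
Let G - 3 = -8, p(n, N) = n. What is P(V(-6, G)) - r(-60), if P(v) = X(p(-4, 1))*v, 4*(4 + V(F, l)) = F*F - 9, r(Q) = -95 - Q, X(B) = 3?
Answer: 173/4 ≈ 43.250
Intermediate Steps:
G = -5 (G = 3 - 8 = -5)
V(F, l) = -25/4 + F²/4 (V(F, l) = -4 + (F*F - 9)/4 = -4 + (F² - 9)/4 = -4 + (-9 + F²)/4 = -4 + (-9/4 + F²/4) = -25/4 + F²/4)
P(v) = 3*v
P(V(-6, G)) - r(-60) = 3*(-25/4 + (¼)*(-6)²) - (-95 - 1*(-60)) = 3*(-25/4 + (¼)*36) - (-95 + 60) = 3*(-25/4 + 9) - 1*(-35) = 3*(11/4) + 35 = 33/4 + 35 = 173/4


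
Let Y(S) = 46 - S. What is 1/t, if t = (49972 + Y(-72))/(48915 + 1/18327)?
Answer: 448232603/458999715 ≈ 0.97654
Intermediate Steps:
t = 458999715/448232603 (t = (49972 + (46 - 1*(-72)))/(48915 + 1/18327) = (49972 + (46 + 72))/(48915 + 1/18327) = (49972 + 118)/(896465206/18327) = 50090*(18327/896465206) = 458999715/448232603 ≈ 1.0240)
1/t = 1/(458999715/448232603) = 448232603/458999715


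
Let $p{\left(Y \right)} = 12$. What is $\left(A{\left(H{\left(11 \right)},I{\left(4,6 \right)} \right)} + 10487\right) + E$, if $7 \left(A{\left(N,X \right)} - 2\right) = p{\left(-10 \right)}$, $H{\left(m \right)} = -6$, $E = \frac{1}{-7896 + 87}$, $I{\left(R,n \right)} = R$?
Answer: $\frac{573453908}{54663} \approx 10491.0$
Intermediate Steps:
$E = - \frac{1}{7809}$ ($E = \frac{1}{-7809} = - \frac{1}{7809} \approx -0.00012806$)
$A{\left(N,X \right)} = \frac{26}{7}$ ($A{\left(N,X \right)} = 2 + \frac{1}{7} \cdot 12 = 2 + \frac{12}{7} = \frac{26}{7}$)
$\left(A{\left(H{\left(11 \right)},I{\left(4,6 \right)} \right)} + 10487\right) + E = \left(\frac{26}{7} + 10487\right) - \frac{1}{7809} = \frac{73435}{7} - \frac{1}{7809} = \frac{573453908}{54663}$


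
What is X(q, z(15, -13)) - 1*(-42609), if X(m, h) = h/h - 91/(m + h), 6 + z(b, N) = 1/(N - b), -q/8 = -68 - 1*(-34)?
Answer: 317314122/7447 ≈ 42610.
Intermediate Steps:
q = 272 (q = -8*(-68 - 1*(-34)) = -8*(-68 + 34) = -8*(-34) = 272)
z(b, N) = -6 + 1/(N - b)
X(m, h) = 1 - 91/(h + m)
X(q, z(15, -13)) - 1*(-42609) = (-91 + (1 - 6*(-13) + 6*15)/(-13 - 1*15) + 272)/((1 - 6*(-13) + 6*15)/(-13 - 1*15) + 272) - 1*(-42609) = (-91 + (1 + 78 + 90)/(-13 - 15) + 272)/((1 + 78 + 90)/(-13 - 15) + 272) + 42609 = (-91 + 169/(-28) + 272)/(169/(-28) + 272) + 42609 = (-91 - 1/28*169 + 272)/(-1/28*169 + 272) + 42609 = (-91 - 169/28 + 272)/(-169/28 + 272) + 42609 = (4899/28)/(7447/28) + 42609 = (28/7447)*(4899/28) + 42609 = 4899/7447 + 42609 = 317314122/7447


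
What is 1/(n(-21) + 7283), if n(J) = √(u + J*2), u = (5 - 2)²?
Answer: 7283/53042122 - I*√33/53042122 ≈ 0.00013731 - 1.083e-7*I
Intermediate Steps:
u = 9 (u = 3² = 9)
n(J) = √(9 + 2*J) (n(J) = √(9 + J*2) = √(9 + 2*J))
1/(n(-21) + 7283) = 1/(√(9 + 2*(-21)) + 7283) = 1/(√(9 - 42) + 7283) = 1/(√(-33) + 7283) = 1/(I*√33 + 7283) = 1/(7283 + I*√33)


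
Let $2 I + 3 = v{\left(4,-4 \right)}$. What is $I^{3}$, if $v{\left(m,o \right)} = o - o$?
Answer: $- \frac{27}{8} \approx -3.375$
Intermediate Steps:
$v{\left(m,o \right)} = 0$
$I = - \frac{3}{2}$ ($I = - \frac{3}{2} + \frac{1}{2} \cdot 0 = - \frac{3}{2} + 0 = - \frac{3}{2} \approx -1.5$)
$I^{3} = \left(- \frac{3}{2}\right)^{3} = - \frac{27}{8}$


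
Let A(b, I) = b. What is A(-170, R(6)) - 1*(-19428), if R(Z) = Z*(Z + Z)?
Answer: 19258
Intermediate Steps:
R(Z) = 2*Z**2 (R(Z) = Z*(2*Z) = 2*Z**2)
A(-170, R(6)) - 1*(-19428) = -170 - 1*(-19428) = -170 + 19428 = 19258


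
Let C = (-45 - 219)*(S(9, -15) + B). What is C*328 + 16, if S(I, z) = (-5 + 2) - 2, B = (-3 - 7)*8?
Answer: 7360336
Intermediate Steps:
B = -80 (B = -10*8 = -80)
S(I, z) = -5 (S(I, z) = -3 - 2 = -5)
C = 22440 (C = (-45 - 219)*(-5 - 80) = -264*(-85) = 22440)
C*328 + 16 = 22440*328 + 16 = 7360320 + 16 = 7360336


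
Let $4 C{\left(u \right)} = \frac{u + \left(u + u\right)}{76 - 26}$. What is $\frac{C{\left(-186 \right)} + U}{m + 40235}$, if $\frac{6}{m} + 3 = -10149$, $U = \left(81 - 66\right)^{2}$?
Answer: $\frac{9399483}{1701940475} \approx 0.0055228$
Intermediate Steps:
$C{\left(u \right)} = \frac{3 u}{200}$ ($C{\left(u \right)} = \frac{\left(u + \left(u + u\right)\right) \frac{1}{76 - 26}}{4} = \frac{\left(u + 2 u\right) \frac{1}{50}}{4} = \frac{3 u \frac{1}{50}}{4} = \frac{\frac{3}{50} u}{4} = \frac{3 u}{200}$)
$U = 225$ ($U = 15^{2} = 225$)
$m = - \frac{1}{1692}$ ($m = \frac{6}{-3 - 10149} = \frac{6}{-10152} = 6 \left(- \frac{1}{10152}\right) = - \frac{1}{1692} \approx -0.00059102$)
$\frac{C{\left(-186 \right)} + U}{m + 40235} = \frac{\frac{3}{200} \left(-186\right) + 225}{- \frac{1}{1692} + 40235} = \frac{- \frac{279}{100} + 225}{\frac{68077619}{1692}} = \frac{22221}{100} \cdot \frac{1692}{68077619} = \frac{9399483}{1701940475}$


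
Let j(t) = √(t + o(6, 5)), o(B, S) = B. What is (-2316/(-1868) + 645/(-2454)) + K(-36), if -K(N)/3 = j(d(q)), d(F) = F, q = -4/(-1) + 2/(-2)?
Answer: -3064837/382006 ≈ -8.0230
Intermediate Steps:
q = 3 (q = -4*(-1) + 2*(-½) = 4 - 1 = 3)
j(t) = √(6 + t) (j(t) = √(t + 6) = √(6 + t))
K(N) = -9 (K(N) = -3*√(6 + 3) = -3*√9 = -3*3 = -9)
(-2316/(-1868) + 645/(-2454)) + K(-36) = (-2316/(-1868) + 645/(-2454)) - 9 = (-2316*(-1/1868) + 645*(-1/2454)) - 9 = (579/467 - 215/818) - 9 = 373217/382006 - 9 = -3064837/382006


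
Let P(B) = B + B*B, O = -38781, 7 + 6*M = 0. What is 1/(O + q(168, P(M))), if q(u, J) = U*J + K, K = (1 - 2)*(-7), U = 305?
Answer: -36/1393729 ≈ -2.5830e-5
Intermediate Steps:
M = -7/6 (M = -7/6 + (⅙)*0 = -7/6 + 0 = -7/6 ≈ -1.1667)
K = 7 (K = -1*(-7) = 7)
P(B) = B + B²
q(u, J) = 7 + 305*J (q(u, J) = 305*J + 7 = 7 + 305*J)
1/(O + q(168, P(M))) = 1/(-38781 + (7 + 305*(-7*(1 - 7/6)/6))) = 1/(-38781 + (7 + 305*(-7/6*(-⅙)))) = 1/(-38781 + (7 + 305*(7/36))) = 1/(-38781 + (7 + 2135/36)) = 1/(-38781 + 2387/36) = 1/(-1393729/36) = -36/1393729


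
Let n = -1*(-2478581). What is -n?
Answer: -2478581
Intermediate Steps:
n = 2478581
-n = -1*2478581 = -2478581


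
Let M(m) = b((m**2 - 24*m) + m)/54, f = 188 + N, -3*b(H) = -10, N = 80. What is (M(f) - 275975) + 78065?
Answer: -16030705/81 ≈ -1.9791e+5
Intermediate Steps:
b(H) = 10/3 (b(H) = -1/3*(-10) = 10/3)
f = 268 (f = 188 + 80 = 268)
M(m) = 5/81 (M(m) = (10/3)/54 = (10/3)*(1/54) = 5/81)
(M(f) - 275975) + 78065 = (5/81 - 275975) + 78065 = -22353970/81 + 78065 = -16030705/81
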